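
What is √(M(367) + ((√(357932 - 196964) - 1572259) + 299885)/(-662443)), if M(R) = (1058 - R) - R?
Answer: √(143024031202358 - 1324886*√40242)/662443 ≈ 18.053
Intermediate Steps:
M(R) = 1058 - 2*R
√(M(367) + ((√(357932 - 196964) - 1572259) + 299885)/(-662443)) = √((1058 - 2*367) + ((√(357932 - 196964) - 1572259) + 299885)/(-662443)) = √((1058 - 734) + ((√160968 - 1572259) + 299885)*(-1/662443)) = √(324 + ((2*√40242 - 1572259) + 299885)*(-1/662443)) = √(324 + ((-1572259 + 2*√40242) + 299885)*(-1/662443)) = √(324 + (-1272374 + 2*√40242)*(-1/662443)) = √(324 + (1272374/662443 - 2*√40242/662443)) = √(215903906/662443 - 2*√40242/662443)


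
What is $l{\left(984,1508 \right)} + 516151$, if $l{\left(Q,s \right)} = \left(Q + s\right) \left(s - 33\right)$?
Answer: $4191851$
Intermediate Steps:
$l{\left(Q,s \right)} = \left(-33 + s\right) \left(Q + s\right)$ ($l{\left(Q,s \right)} = \left(Q + s\right) \left(-33 + s\right) = \left(-33 + s\right) \left(Q + s\right)$)
$l{\left(984,1508 \right)} + 516151 = \left(1508^{2} - 32472 - 49764 + 984 \cdot 1508\right) + 516151 = \left(2274064 - 32472 - 49764 + 1483872\right) + 516151 = 3675700 + 516151 = 4191851$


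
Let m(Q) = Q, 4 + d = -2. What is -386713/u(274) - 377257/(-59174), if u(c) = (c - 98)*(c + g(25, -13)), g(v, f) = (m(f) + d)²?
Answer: 9639443629/3306643120 ≈ 2.9152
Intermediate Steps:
d = -6 (d = -4 - 2 = -6)
g(v, f) = (-6 + f)² (g(v, f) = (f - 6)² = (-6 + f)²)
u(c) = (-98 + c)*(361 + c) (u(c) = (c - 98)*(c + (-6 - 13)²) = (-98 + c)*(c + (-19)²) = (-98 + c)*(c + 361) = (-98 + c)*(361 + c))
-386713/u(274) - 377257/(-59174) = -386713/(-35378 + 274² + 263*274) - 377257/(-59174) = -386713/(-35378 + 75076 + 72062) - 377257*(-1/59174) = -386713/111760 + 377257/59174 = 9639443629/3306643120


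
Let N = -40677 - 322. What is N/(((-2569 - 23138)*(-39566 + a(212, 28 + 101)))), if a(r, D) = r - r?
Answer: -40999/1017123162 ≈ -4.0309e-5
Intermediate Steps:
a(r, D) = 0
N = -40999
N/(((-2569 - 23138)*(-39566 + a(212, 28 + 101)))) = -40999*1/((-39566 + 0)*(-2569 - 23138)) = -40999/((-25707*(-39566))) = -40999/1017123162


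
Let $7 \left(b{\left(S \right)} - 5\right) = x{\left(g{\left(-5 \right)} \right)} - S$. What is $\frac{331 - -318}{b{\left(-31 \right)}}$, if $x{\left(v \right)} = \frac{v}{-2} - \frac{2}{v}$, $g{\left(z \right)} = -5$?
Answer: $\frac{45430}{689} \approx 65.936$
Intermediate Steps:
$x{\left(v \right)} = - \frac{2}{v} - \frac{v}{2}$ ($x{\left(v \right)} = v \left(- \frac{1}{2}\right) - \frac{2}{v} = - \frac{v}{2} - \frac{2}{v} = - \frac{2}{v} - \frac{v}{2}$)
$b{\left(S \right)} = \frac{379}{70} - \frac{S}{7}$ ($b{\left(S \right)} = 5 + \frac{\left(- \frac{2}{-5} - - \frac{5}{2}\right) - S}{7} = 5 + \frac{\left(\left(-2\right) \left(- \frac{1}{5}\right) + \frac{5}{2}\right) - S}{7} = 5 + \frac{\left(\frac{2}{5} + \frac{5}{2}\right) - S}{7} = 5 + \frac{\frac{29}{10} - S}{7} = 5 - \left(- \frac{29}{70} + \frac{S}{7}\right) = \frac{379}{70} - \frac{S}{7}$)
$\frac{331 - -318}{b{\left(-31 \right)}} = \frac{331 - -318}{\frac{379}{70} - - \frac{31}{7}} = \frac{331 + 318}{\frac{379}{70} + \frac{31}{7}} = \frac{649}{\frac{689}{70}} = 649 \cdot \frac{70}{689} = \frac{45430}{689}$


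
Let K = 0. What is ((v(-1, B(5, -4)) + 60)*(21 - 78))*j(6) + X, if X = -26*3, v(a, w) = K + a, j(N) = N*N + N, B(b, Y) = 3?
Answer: -141324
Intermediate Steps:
j(N) = N + N² (j(N) = N² + N = N + N²)
v(a, w) = a (v(a, w) = 0 + a = a)
X = -78
((v(-1, B(5, -4)) + 60)*(21 - 78))*j(6) + X = ((-1 + 60)*(21 - 78))*(6*(1 + 6)) - 78 = (59*(-57))*(6*7) - 78 = -3363*42 - 78 = -141246 - 78 = -141324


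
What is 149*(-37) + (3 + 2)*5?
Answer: -5488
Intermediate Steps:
149*(-37) + (3 + 2)*5 = -5513 + 5*5 = -5513 + 25 = -5488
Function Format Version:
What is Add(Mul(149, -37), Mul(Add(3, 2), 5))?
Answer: -5488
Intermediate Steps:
Add(Mul(149, -37), Mul(Add(3, 2), 5)) = Add(-5513, Mul(5, 5)) = Add(-5513, 25) = -5488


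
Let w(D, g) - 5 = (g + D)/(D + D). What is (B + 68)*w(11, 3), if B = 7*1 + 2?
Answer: 434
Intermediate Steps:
w(D, g) = 5 + (D + g)/(2*D) (w(D, g) = 5 + (g + D)/(D + D) = 5 + (D + g)/((2*D)) = 5 + (D + g)*(1/(2*D)) = 5 + (D + g)/(2*D))
B = 9 (B = 7 + 2 = 9)
(B + 68)*w(11, 3) = (9 + 68)*((1/2)*(3 + 11*11)/11) = 77*((1/2)*(1/11)*(3 + 121)) = 77*((1/2)*(1/11)*124) = 77*(62/11) = 434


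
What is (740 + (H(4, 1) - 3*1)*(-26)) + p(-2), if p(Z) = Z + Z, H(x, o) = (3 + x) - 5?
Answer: 762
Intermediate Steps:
H(x, o) = -2 + x
p(Z) = 2*Z
(740 + (H(4, 1) - 3*1)*(-26)) + p(-2) = (740 + ((-2 + 4) - 3*1)*(-26)) + 2*(-2) = (740 + (2 - 3)*(-26)) - 4 = (740 - 1*(-26)) - 4 = (740 + 26) - 4 = 766 - 4 = 762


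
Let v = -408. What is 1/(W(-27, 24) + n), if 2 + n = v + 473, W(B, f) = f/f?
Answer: 1/64 ≈ 0.015625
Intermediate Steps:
W(B, f) = 1
n = 63 (n = -2 + (-408 + 473) = -2 + 65 = 63)
1/(W(-27, 24) + n) = 1/(1 + 63) = 1/64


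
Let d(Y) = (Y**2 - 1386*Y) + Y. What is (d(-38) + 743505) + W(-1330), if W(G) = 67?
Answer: 797646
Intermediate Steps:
d(Y) = Y**2 - 1385*Y
(d(-38) + 743505) + W(-1330) = (-38*(-1385 - 38) + 743505) + 67 = (-38*(-1423) + 743505) + 67 = (54074 + 743505) + 67 = 797579 + 67 = 797646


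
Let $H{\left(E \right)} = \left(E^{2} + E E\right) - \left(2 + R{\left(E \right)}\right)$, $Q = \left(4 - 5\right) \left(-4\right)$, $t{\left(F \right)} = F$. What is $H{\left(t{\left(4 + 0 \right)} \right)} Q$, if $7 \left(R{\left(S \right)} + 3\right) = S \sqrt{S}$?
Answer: $\frac{892}{7} \approx 127.43$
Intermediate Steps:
$R{\left(S \right)} = -3 + \frac{S^{\frac{3}{2}}}{7}$ ($R{\left(S \right)} = -3 + \frac{S \sqrt{S}}{7} = -3 + \frac{S^{\frac{3}{2}}}{7}$)
$Q = 4$ ($Q = \left(-1\right) \left(-4\right) = 4$)
$H{\left(E \right)} = 1 + 2 E^{2} - \frac{E^{\frac{3}{2}}}{7}$ ($H{\left(E \right)} = \left(E^{2} + E E\right) - \left(-1 + \frac{E^{\frac{3}{2}}}{7}\right) = \left(E^{2} + E^{2}\right) - \left(-1 + \frac{E^{\frac{3}{2}}}{7}\right) = 2 E^{2} - \left(-1 + \frac{E^{\frac{3}{2}}}{7}\right) = 1 + 2 E^{2} - \frac{E^{\frac{3}{2}}}{7}$)
$H{\left(t{\left(4 + 0 \right)} \right)} Q = \left(1 + 2 \left(4 + 0\right)^{2} - \frac{\left(4 + 0\right)^{\frac{3}{2}}}{7}\right) 4 = \left(1 + 2 \cdot 4^{2} - \frac{4^{\frac{3}{2}}}{7}\right) 4 = \left(1 + 2 \cdot 16 - \frac{8}{7}\right) 4 = \left(1 + 32 - \frac{8}{7}\right) 4 = \frac{223}{7} \cdot 4 = \frac{892}{7}$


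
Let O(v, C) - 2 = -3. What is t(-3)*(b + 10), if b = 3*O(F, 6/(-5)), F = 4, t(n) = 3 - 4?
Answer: -7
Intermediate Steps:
t(n) = -1
O(v, C) = -1 (O(v, C) = 2 - 3 = -1)
b = -3 (b = 3*(-1) = -3)
t(-3)*(b + 10) = -(-3 + 10) = -1*7 = -7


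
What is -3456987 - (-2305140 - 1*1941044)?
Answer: 789197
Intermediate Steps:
-3456987 - (-2305140 - 1*1941044) = -3456987 - (-2305140 - 1941044) = -3456987 - 1*(-4246184) = -3456987 + 4246184 = 789197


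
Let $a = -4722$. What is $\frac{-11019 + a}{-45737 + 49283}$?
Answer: $- \frac{1749}{394} \approx -4.4391$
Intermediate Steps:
$\frac{-11019 + a}{-45737 + 49283} = \frac{-11019 - 4722}{-45737 + 49283} = - \frac{15741}{3546} = \left(-15741\right) \frac{1}{3546} = - \frac{1749}{394}$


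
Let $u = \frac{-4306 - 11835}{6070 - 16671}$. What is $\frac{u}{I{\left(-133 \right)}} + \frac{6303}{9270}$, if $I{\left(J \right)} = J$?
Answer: $\frac{2912393543}{4356692970} \approx 0.66849$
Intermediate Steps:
$u = \frac{16141}{10601}$ ($u = - \frac{16141}{-10601} = \left(-16141\right) \left(- \frac{1}{10601}\right) = \frac{16141}{10601} \approx 1.5226$)
$\frac{u}{I{\left(-133 \right)}} + \frac{6303}{9270} = \frac{16141}{10601 \left(-133\right)} + \frac{6303}{9270} = \frac{16141}{10601} \left(- \frac{1}{133}\right) + 6303 \cdot \frac{1}{9270} = - \frac{16141}{1409933} + \frac{2101}{3090} = \frac{2912393543}{4356692970}$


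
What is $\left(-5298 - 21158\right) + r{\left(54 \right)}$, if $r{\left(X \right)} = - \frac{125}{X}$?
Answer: $- \frac{1428749}{54} \approx -26458.0$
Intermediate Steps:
$\left(-5298 - 21158\right) + r{\left(54 \right)} = \left(-5298 - 21158\right) - \frac{125}{54} = -26456 - \frac{125}{54} = - \frac{1428749}{54}$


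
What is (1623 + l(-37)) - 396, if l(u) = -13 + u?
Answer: 1177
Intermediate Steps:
(1623 + l(-37)) - 396 = (1623 + (-13 - 37)) - 396 = (1623 - 50) - 396 = 1573 - 396 = 1177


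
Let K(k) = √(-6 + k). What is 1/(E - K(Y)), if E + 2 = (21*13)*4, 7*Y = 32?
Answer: 763/831671 + I*√70/8316710 ≈ 0.00091743 + 1.006e-6*I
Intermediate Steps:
Y = 32/7 (Y = (⅐)*32 = 32/7 ≈ 4.5714)
E = 1090 (E = -2 + (21*13)*4 = -2 + 273*4 = -2 + 1092 = 1090)
1/(E - K(Y)) = 1/(1090 - √(-6 + 32/7)) = 1/(1090 - √(-10/7)) = 1/(1090 - I*√70/7)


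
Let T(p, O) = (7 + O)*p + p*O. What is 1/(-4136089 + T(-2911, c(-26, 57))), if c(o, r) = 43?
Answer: -1/4406812 ≈ -2.2692e-7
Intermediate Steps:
T(p, O) = O*p + p*(7 + O) (T(p, O) = p*(7 + O) + O*p = O*p + p*(7 + O))
1/(-4136089 + T(-2911, c(-26, 57))) = 1/(-4136089 - 2911*(7 + 2*43)) = 1/(-4136089 - 2911*(7 + 86)) = 1/(-4136089 - 2911*93) = 1/(-4136089 - 270723) = 1/(-4406812) = -1/4406812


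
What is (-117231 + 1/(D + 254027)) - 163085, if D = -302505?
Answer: -13589159049/48478 ≈ -2.8032e+5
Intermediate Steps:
(-117231 + 1/(D + 254027)) - 163085 = (-117231 + 1/(-302505 + 254027)) - 163085 = (-117231 + 1/(-48478)) - 163085 = (-117231 - 1/48478) - 163085 = -5683124419/48478 - 163085 = -13589159049/48478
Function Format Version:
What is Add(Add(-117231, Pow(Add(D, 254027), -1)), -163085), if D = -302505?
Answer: Rational(-13589159049, 48478) ≈ -2.8032e+5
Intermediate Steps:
Add(Add(-117231, Pow(Add(D, 254027), -1)), -163085) = Add(Add(-117231, Pow(Add(-302505, 254027), -1)), -163085) = Add(Add(-117231, Pow(-48478, -1)), -163085) = Add(Add(-117231, Rational(-1, 48478)), -163085) = Add(Rational(-5683124419, 48478), -163085) = Rational(-13589159049, 48478)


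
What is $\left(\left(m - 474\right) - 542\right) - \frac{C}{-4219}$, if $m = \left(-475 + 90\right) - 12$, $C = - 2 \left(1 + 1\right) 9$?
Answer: $- \frac{5961483}{4219} \approx -1413.0$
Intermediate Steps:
$C = -36$ ($C = \left(-2\right) 2 \cdot 9 = \left(-4\right) 9 = -36$)
$m = -397$ ($m = -385 - 12 = -397$)
$\left(\left(m - 474\right) - 542\right) - \frac{C}{-4219} = \left(\left(-397 - 474\right) - 542\right) - - \frac{36}{-4219} = \left(-871 - 542\right) - \left(-36\right) \left(- \frac{1}{4219}\right) = -1413 - \frac{36}{4219} = - \frac{5961483}{4219}$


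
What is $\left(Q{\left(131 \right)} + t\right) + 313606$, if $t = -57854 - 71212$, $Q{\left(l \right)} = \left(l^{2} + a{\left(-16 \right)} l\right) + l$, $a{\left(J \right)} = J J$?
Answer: $235368$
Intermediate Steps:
$a{\left(J \right)} = J^{2}$
$Q{\left(l \right)} = l^{2} + 257 l$ ($Q{\left(l \right)} = \left(l^{2} + \left(-16\right)^{2} l\right) + l = \left(l^{2} + 256 l\right) + l = l^{2} + 257 l$)
$t = -129066$
$\left(Q{\left(131 \right)} + t\right) + 313606 = \left(131 \left(257 + 131\right) - 129066\right) + 313606 = \left(131 \cdot 388 - 129066\right) + 313606 = \left(50828 - 129066\right) + 313606 = -78238 + 313606 = 235368$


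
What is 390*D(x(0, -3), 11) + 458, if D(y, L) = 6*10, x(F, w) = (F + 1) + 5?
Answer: 23858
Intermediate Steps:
x(F, w) = 6 + F (x(F, w) = (1 + F) + 5 = 6 + F)
D(y, L) = 60
390*D(x(0, -3), 11) + 458 = 390*60 + 458 = 23400 + 458 = 23858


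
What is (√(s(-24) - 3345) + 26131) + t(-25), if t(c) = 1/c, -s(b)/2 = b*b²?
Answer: 653274/25 + √24303 ≈ 26287.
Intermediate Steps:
s(b) = -2*b³ (s(b) = -2*b*b² = -2*b³)
(√(s(-24) - 3345) + 26131) + t(-25) = (√(-2*(-24)³ - 3345) + 26131) + 1/(-25) = (√(-2*(-13824) - 3345) + 26131) - 1/25 = (√(27648 - 3345) + 26131) - 1/25 = (√24303 + 26131) - 1/25 = (26131 + √24303) - 1/25 = 653274/25 + √24303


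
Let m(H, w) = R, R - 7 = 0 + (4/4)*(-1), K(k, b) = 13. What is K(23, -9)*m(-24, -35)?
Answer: 78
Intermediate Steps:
R = 6 (R = 7 + (0 + (4/4)*(-1)) = 7 + (0 + (4*(1/4))*(-1)) = 7 + (0 + 1*(-1)) = 7 + (0 - 1) = 7 - 1 = 6)
m(H, w) = 6
K(23, -9)*m(-24, -35) = 13*6 = 78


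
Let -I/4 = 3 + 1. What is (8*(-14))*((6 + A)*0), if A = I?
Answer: 0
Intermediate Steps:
I = -16 (I = -4*(3 + 1) = -4*4 = -16)
A = -16
(8*(-14))*((6 + A)*0) = (8*(-14))*((6 - 16)*0) = -(-1120)*0 = -112*0 = 0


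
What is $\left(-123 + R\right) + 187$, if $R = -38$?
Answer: $26$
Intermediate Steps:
$\left(-123 + R\right) + 187 = \left(-123 - 38\right) + 187 = -161 + 187 = 26$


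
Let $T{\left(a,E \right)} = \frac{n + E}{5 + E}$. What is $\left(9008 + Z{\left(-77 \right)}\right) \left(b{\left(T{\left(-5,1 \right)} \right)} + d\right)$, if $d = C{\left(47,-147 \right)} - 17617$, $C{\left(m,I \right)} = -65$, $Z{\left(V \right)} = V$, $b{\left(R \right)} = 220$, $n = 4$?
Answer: $-155953122$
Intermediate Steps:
$T{\left(a,E \right)} = \frac{4 + E}{5 + E}$
$d = -17682$ ($d = -65 - 17617 = -17682$)
$\left(9008 + Z{\left(-77 \right)}\right) \left(b{\left(T{\left(-5,1 \right)} \right)} + d\right) = \left(9008 - 77\right) \left(220 - 17682\right) = 8931 \left(-17462\right) = -155953122$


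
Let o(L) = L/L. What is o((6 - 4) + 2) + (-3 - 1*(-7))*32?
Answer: 129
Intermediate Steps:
o(L) = 1
o((6 - 4) + 2) + (-3 - 1*(-7))*32 = 1 + (-3 - 1*(-7))*32 = 1 + (-3 + 7)*32 = 1 + 4*32 = 1 + 128 = 129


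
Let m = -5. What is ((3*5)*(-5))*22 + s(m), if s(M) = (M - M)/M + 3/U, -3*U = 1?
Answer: -1659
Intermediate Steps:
U = -⅓ (U = -⅓*1 = -⅓ ≈ -0.33333)
s(M) = -9 (s(M) = (M - M)/M + 3/(-⅓) = 0/M + 3*(-3) = 0 - 9 = -9)
((3*5)*(-5))*22 + s(m) = ((3*5)*(-5))*22 - 9 = (15*(-5))*22 - 9 = -75*22 - 9 = -1650 - 9 = -1659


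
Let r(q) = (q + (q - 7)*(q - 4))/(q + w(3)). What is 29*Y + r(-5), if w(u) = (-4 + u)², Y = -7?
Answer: -915/4 ≈ -228.75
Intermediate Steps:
r(q) = (q + (-7 + q)*(-4 + q))/(1 + q) (r(q) = (q + (q - 7)*(q - 4))/(q + (-4 + 3)²) = (q + (-7 + q)*(-4 + q))/(q + (-1)²) = (q + (-7 + q)*(-4 + q))/(q + 1) = (q + (-7 + q)*(-4 + q))/(1 + q))
29*Y + r(-5) = 29*(-7) + (28 + (-5)² - 10*(-5))/(1 - 5) = -203 + (28 + 25 + 50)/(-4) = -203 - ¼*103 = -203 - 103/4 = -915/4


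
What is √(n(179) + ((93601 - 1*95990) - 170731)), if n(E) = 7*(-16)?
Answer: 12*I*√1203 ≈ 416.21*I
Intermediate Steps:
n(E) = -112
√(n(179) + ((93601 - 1*95990) - 170731)) = √(-112 + ((93601 - 1*95990) - 170731)) = √(-112 + ((93601 - 95990) - 170731)) = √(-112 + (-2389 - 170731)) = √(-112 - 173120) = √(-173232) = 12*I*√1203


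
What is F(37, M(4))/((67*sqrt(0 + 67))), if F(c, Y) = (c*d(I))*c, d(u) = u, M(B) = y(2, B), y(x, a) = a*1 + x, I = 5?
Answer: 6845*sqrt(67)/4489 ≈ 12.481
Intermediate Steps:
y(x, a) = a + x
M(B) = 2 + B (M(B) = B + 2 = 2 + B)
F(c, Y) = 5*c**2 (F(c, Y) = (c*5)*c = (5*c)*c = 5*c**2)
F(37, M(4))/((67*sqrt(0 + 67))) = (5*37**2)/((67*sqrt(0 + 67))) = (5*1369)/((67*sqrt(67))) = 6845*(sqrt(67)/4489) = 6845*sqrt(67)/4489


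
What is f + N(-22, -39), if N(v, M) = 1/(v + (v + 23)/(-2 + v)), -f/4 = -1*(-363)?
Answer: -768132/529 ≈ -1452.0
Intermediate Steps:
f = -1452 (f = -(-4)*(-363) = -4*363 = -1452)
N(v, M) = 1/(v + (23 + v)/(-2 + v))
f + N(-22, -39) = -1452 + (-2 - 22)/(23 + (-22)² - 1*(-22)) = -1452 - 24/(23 + 484 + 22) = -1452 - 24/529 = -768132/529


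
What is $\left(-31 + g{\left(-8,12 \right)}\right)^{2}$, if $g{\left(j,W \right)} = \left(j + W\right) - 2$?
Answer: $841$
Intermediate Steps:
$g{\left(j,W \right)} = -2 + W + j$ ($g{\left(j,W \right)} = \left(W + j\right) - 2 = -2 + W + j$)
$\left(-31 + g{\left(-8,12 \right)}\right)^{2} = \left(-31 - -2\right)^{2} = \left(-31 + 2\right)^{2} = \left(-29\right)^{2} = 841$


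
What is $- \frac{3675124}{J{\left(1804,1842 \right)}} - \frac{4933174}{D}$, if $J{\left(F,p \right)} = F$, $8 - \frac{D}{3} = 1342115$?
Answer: $- \frac{3697082373227}{1815870771} \approx -2036.0$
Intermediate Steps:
$D = -4026321$ ($D = 24 - 4026345 = -4026321$)
$- \frac{3675124}{J{\left(1804,1842 \right)}} - \frac{4933174}{D} = - \frac{3675124}{1804} - \frac{4933174}{-4026321} = \left(-3675124\right) \frac{1}{1804} - - \frac{4933174}{4026321} = - \frac{918781}{451} + \frac{4933174}{4026321} = - \frac{3697082373227}{1815870771}$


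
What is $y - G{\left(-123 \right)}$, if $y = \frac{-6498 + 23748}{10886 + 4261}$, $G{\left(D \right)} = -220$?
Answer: $\frac{1116530}{5049} \approx 221.14$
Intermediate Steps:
$y = \frac{5750}{5049}$ ($y = \frac{17250}{15147} = 17250 \cdot \frac{1}{15147} = \frac{5750}{5049} \approx 1.1388$)
$y - G{\left(-123 \right)} = \frac{5750}{5049} - -220 = \frac{5750}{5049} + 220 = \frac{1116530}{5049}$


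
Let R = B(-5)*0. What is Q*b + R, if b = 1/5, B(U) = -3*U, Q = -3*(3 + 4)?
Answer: -21/5 ≈ -4.2000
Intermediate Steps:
Q = -21 (Q = -3*7 = -21)
b = 1/5 ≈ 0.20000
R = 0 (R = -3*(-5)*0 = 15*0 = 0)
Q*b + R = -21*1/5 + 0 = -21/5 + 0 = -21/5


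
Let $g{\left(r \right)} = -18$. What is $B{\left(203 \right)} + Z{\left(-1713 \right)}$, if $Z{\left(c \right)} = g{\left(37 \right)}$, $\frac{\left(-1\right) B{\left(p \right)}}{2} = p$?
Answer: $-424$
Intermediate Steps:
$B{\left(p \right)} = - 2 p$
$Z{\left(c \right)} = -18$
$B{\left(203 \right)} + Z{\left(-1713 \right)} = \left(-2\right) 203 - 18 = -406 - 18 = -424$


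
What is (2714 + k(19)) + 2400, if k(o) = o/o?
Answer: 5115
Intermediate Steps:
k(o) = 1
(2714 + k(19)) + 2400 = (2714 + 1) + 2400 = 2715 + 2400 = 5115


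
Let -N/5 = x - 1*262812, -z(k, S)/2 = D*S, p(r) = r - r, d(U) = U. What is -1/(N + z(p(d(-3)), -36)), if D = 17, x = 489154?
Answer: 1/1130486 ≈ 8.8458e-7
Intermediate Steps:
p(r) = 0
z(k, S) = -34*S
N = -1131710 (N = -5*(489154 - 1*262812) = -5*(489154 - 262812) = -5*226342 = -1131710)
-1/(N + z(p(d(-3)), -36)) = -1/(-1131710 - 34*(-36)) = -1/(-1131710 + 1224) = -1/(-1130486) = -1*(-1/1130486) = 1/1130486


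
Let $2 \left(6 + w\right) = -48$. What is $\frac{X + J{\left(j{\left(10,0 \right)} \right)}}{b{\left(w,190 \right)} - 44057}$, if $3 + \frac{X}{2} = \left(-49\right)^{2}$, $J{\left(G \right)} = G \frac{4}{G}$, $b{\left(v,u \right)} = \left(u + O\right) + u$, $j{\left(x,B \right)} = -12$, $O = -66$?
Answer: $- \frac{1600}{14581} \approx -0.10973$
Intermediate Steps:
$w = -30$ ($w = -6 + \frac{1}{2} \left(-48\right) = -6 - 24 = -30$)
$b{\left(v,u \right)} = -66 + 2 u$ ($b{\left(v,u \right)} = \left(u - 66\right) + u = \left(-66 + u\right) + u = -66 + 2 u$)
$J{\left(G \right)} = 4$
$X = 4796$ ($X = -6 + 2 \left(-49\right)^{2} = -6 + 2 \cdot 2401 = -6 + 4802 = 4796$)
$\frac{X + J{\left(j{\left(10,0 \right)} \right)}}{b{\left(w,190 \right)} - 44057} = \frac{4796 + 4}{\left(-66 + 2 \cdot 190\right) - 44057} = \frac{4800}{\left(-66 + 380\right) - 44057} = \frac{4800}{314 - 44057} = \frac{4800}{-43743} = 4800 \left(- \frac{1}{43743}\right) = - \frac{1600}{14581}$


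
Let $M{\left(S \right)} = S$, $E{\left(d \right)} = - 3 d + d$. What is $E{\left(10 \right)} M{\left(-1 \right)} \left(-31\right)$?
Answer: $-620$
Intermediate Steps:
$E{\left(d \right)} = - 2 d$
$E{\left(10 \right)} M{\left(-1 \right)} \left(-31\right) = \left(-2\right) 10 \left(-1\right) \left(-31\right) = \left(-20\right) \left(-1\right) \left(-31\right) = 20 \left(-31\right) = -620$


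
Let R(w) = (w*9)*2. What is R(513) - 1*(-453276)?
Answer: 462510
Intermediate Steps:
R(w) = 18*w (R(w) = (9*w)*2 = 18*w)
R(513) - 1*(-453276) = 18*513 - 1*(-453276) = 9234 + 453276 = 462510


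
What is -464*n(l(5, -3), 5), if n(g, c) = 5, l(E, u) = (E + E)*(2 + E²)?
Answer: -2320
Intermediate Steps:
l(E, u) = 2*E*(2 + E²) (l(E, u) = (2*E)*(2 + E²) = 2*E*(2 + E²))
-464*n(l(5, -3), 5) = -464*5 = -2320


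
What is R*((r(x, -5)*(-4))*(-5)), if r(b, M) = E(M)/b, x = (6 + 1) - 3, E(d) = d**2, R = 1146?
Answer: 143250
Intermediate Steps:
x = 4 (x = 7 - 3 = 4)
r(b, M) = M**2/b
R*((r(x, -5)*(-4))*(-5)) = 1146*((((-5)**2/4)*(-4))*(-5)) = 1146*(((25*(1/4))*(-4))*(-5)) = 1146*(((25/4)*(-4))*(-5)) = 1146*(-25*(-5)) = 1146*125 = 143250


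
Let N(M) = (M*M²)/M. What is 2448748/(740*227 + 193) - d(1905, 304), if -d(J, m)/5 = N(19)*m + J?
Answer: 93884185133/168173 ≈ 5.5826e+5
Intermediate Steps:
N(M) = M² (N(M) = M³/M = M²)
d(J, m) = -1805*m - 5*J (d(J, m) = -5*(19²*m + J) = -5*(361*m + J) = -5*(J + 361*m) = -1805*m - 5*J)
2448748/(740*227 + 193) - d(1905, 304) = 2448748/(740*227 + 193) - (-1805*304 - 5*1905) = 2448748/(167980 + 193) - (-548720 - 9525) = 2448748/168173 - 1*(-558245) = 2448748*(1/168173) + 558245 = 2448748/168173 + 558245 = 93884185133/168173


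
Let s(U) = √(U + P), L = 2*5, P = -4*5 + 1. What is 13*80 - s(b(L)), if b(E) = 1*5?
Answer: 1040 - I*√14 ≈ 1040.0 - 3.7417*I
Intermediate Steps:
P = -19 (P = -20 + 1 = -19)
L = 10
b(E) = 5
s(U) = √(-19 + U) (s(U) = √(U - 19) = √(-19 + U))
13*80 - s(b(L)) = 13*80 - √(-19 + 5) = 1040 - √(-14) = 1040 - I*√14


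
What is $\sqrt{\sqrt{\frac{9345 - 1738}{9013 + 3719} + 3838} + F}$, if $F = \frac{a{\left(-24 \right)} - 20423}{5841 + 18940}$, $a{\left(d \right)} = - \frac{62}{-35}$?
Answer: $\frac{\sqrt{-25122916291718754180 + 4788950834164350 \sqrt{155562832209}}}{5521454610} \approx 7.8187$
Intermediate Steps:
$a{\left(d \right)} = \frac{62}{35}$ ($a{\left(d \right)} = \left(-62\right) \left(- \frac{1}{35}\right) = \frac{62}{35}$)
$F = - \frac{714743}{867335}$ ($F = \frac{\frac{62}{35} - 20423}{5841 + 18940} = - \frac{714743}{35 \cdot 24781} = \left(- \frac{714743}{35}\right) \frac{1}{24781} = - \frac{714743}{867335} \approx -0.82407$)
$\sqrt{\sqrt{\frac{9345 - 1738}{9013 + 3719} + 3838} + F} = \sqrt{\sqrt{\frac{9345 - 1738}{9013 + 3719} + 3838} - \frac{714743}{867335}} = \sqrt{\sqrt{\frac{7607}{12732} + 3838} - \frac{714743}{867335}} = \sqrt{\sqrt{\frac{48873023}{12732}} - \frac{714743}{867335}} = \sqrt{\frac{\sqrt{155562832209}}{6366} - \frac{714743}{867335}} = \sqrt{- \frac{714743}{867335} + \frac{\sqrt{155562832209}}{6366}}$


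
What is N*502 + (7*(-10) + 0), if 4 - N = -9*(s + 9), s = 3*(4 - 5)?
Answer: 29046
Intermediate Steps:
s = -3 (s = 3*(-1) = -3)
N = 58 (N = 4 - (-9)*(-3 + 9) = 4 - (-9)*6 = 4 - 1*(-54) = 4 + 54 = 58)
N*502 + (7*(-10) + 0) = 58*502 + (7*(-10) + 0) = 29116 + (-70 + 0) = 29116 - 70 = 29046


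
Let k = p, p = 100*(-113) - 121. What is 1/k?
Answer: -1/11421 ≈ -8.7558e-5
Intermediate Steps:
p = -11421 (p = -11300 - 121 = -11421)
k = -11421
1/k = 1/(-11421) = -1/11421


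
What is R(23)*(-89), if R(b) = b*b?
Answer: -47081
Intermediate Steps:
R(b) = b**2
R(23)*(-89) = 23**2*(-89) = 529*(-89) = -47081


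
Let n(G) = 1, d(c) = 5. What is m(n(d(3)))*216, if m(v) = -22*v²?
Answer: -4752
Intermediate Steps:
m(n(d(3)))*216 = -22*1²*216 = -22*1*216 = -22*216 = -4752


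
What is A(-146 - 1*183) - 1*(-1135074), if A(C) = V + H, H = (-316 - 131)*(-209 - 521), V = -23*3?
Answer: 1461315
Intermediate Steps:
V = -69
H = 326310 (H = -447*(-730) = 326310)
A(C) = 326241 (A(C) = -69 + 326310 = 326241)
A(-146 - 1*183) - 1*(-1135074) = 326241 - 1*(-1135074) = 326241 + 1135074 = 1461315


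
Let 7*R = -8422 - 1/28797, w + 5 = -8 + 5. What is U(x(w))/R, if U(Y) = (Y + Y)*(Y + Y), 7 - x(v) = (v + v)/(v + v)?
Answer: -4146768/34646905 ≈ -0.11969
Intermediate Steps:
w = -8 (w = -5 + (-8 + 5) = -5 - 3 = -8)
x(v) = 6 (x(v) = 7 - (v + v)/(v + v) = 7 - 2*v/(2*v) = 7 - 2*v*1/(2*v) = 7 - 1*1 = 7 - 1 = 6)
U(Y) = 4*Y² (U(Y) = (2*Y)*(2*Y) = 4*Y²)
R = -34646905/28797 (R = (-8422 - 1/28797)/7 = (⅐)*(-242528335/28797) = -34646905/28797 ≈ -1203.1)
U(x(w))/R = (4*6²)/(-34646905/28797) = (4*36)*(-28797/34646905) = 144*(-28797/34646905) = -4146768/34646905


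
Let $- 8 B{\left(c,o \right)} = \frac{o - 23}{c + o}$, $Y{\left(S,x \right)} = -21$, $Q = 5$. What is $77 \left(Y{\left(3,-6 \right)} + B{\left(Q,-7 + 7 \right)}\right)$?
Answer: $- \frac{62909}{40} \approx -1572.7$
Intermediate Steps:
$B{\left(c,o \right)} = - \frac{-23 + o}{8 \left(c + o\right)}$ ($B{\left(c,o \right)} = - \frac{\left(o - 23\right) \frac{1}{c + o}}{8} = - \frac{\left(-23 + o\right) \frac{1}{c + o}}{8} = - \frac{\frac{1}{c + o} \left(-23 + o\right)}{8} = - \frac{-23 + o}{8 \left(c + o\right)}$)
$77 \left(Y{\left(3,-6 \right)} + B{\left(Q,-7 + 7 \right)}\right) = 77 \left(-21 + \frac{23 - \left(-7 + 7\right)}{8 \left(5 + \left(-7 + 7\right)\right)}\right) = 77 \left(-21 + \frac{23 - 0}{8 \left(5 + 0\right)}\right) = 77 \left(-21 + \frac{23 + 0}{8 \cdot 5}\right) = 77 \left(-21 + \frac{1}{8} \cdot \frac{1}{5} \cdot 23\right) = 77 \left(-21 + \frac{23}{40}\right) = 77 \left(- \frac{817}{40}\right) = - \frac{62909}{40}$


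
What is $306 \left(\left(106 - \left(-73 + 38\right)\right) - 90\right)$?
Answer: $15606$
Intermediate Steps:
$306 \left(\left(106 - \left(-73 + 38\right)\right) - 90\right) = 306 \left(\left(106 - -35\right) - 90\right) = 306 \left(\left(106 + 35\right) - 90\right) = 306 \left(141 - 90\right) = 306 \cdot 51 = 15606$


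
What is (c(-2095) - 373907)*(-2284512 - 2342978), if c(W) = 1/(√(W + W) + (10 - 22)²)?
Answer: 21564116676268810/12463 + 2313745*I*√4190/12463 ≈ 1.7303e+12 + 12017.0*I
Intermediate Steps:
c(W) = 1/(144 + √2*√W) (c(W) = 1/(√(2*W) + (-12)²) = 1/(√2*√W + 144) = 1/(144 + √2*√W))
(c(-2095) - 373907)*(-2284512 - 2342978) = (1/(144 + √2*√(-2095)) - 373907)*(-2284512 - 2342978) = (1/(144 + √2*(I*√2095)) - 373907)*(-4627490) = (1/(144 + I*√4190) - 373907)*(-4627490) = (-373907 + 1/(144 + I*√4190))*(-4627490) = 1730250903430 - 4627490/(144 + I*√4190)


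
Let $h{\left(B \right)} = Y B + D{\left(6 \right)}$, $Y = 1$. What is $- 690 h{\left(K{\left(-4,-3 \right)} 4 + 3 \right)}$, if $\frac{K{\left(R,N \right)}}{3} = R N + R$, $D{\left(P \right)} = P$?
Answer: $-72450$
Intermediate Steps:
$K{\left(R,N \right)} = 3 R + 3 N R$ ($K{\left(R,N \right)} = 3 \left(R N + R\right) = 3 \left(N R + R\right) = 3 \left(R + N R\right) = 3 R + 3 N R$)
$h{\left(B \right)} = 6 + B$ ($h{\left(B \right)} = 1 B + 6 = B + 6 = 6 + B$)
$- 690 h{\left(K{\left(-4,-3 \right)} 4 + 3 \right)} = - 690 \left(6 + \left(3 \left(-4\right) \left(1 - 3\right) 4 + 3\right)\right) = - 690 \left(6 + \left(3 \left(-4\right) \left(-2\right) 4 + 3\right)\right) = - 690 \left(6 + \left(24 \cdot 4 + 3\right)\right) = - 690 \left(6 + \left(96 + 3\right)\right) = - 690 \left(6 + 99\right) = \left(-690\right) 105 = -72450$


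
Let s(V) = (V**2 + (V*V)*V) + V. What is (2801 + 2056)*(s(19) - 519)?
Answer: 32639040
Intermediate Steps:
s(V) = V + V**2 + V**3 (s(V) = (V**2 + V**2*V) + V = (V**2 + V**3) + V = V + V**2 + V**3)
(2801 + 2056)*(s(19) - 519) = (2801 + 2056)*(19*(1 + 19 + 19**2) - 519) = 4857*(19*(1 + 19 + 361) - 519) = 4857*(19*381 - 519) = 4857*(7239 - 519) = 4857*6720 = 32639040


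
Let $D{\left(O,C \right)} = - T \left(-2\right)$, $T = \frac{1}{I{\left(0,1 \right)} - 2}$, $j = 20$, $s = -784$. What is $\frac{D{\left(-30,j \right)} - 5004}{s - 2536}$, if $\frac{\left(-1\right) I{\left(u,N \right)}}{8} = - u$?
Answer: $\frac{1001}{664} \approx 1.5075$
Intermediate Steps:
$I{\left(u,N \right)} = 8 u$ ($I{\left(u,N \right)} = - 8 \left(- u\right) = 8 u$)
$T = - \frac{1}{2}$ ($T = \frac{1}{8 \cdot 0 - 2} = \frac{1}{0 - 2} = \frac{1}{-2} = - \frac{1}{2} \approx -0.5$)
$D{\left(O,C \right)} = -1$ ($D{\left(O,C \right)} = \left(-1\right) \left(- \frac{1}{2}\right) \left(-2\right) = \frac{1}{2} \left(-2\right) = -1$)
$\frac{D{\left(-30,j \right)} - 5004}{s - 2536} = \frac{-1 - 5004}{-784 - 2536} = - \frac{5005}{-3320} = \left(-5005\right) \left(- \frac{1}{3320}\right) = \frac{1001}{664}$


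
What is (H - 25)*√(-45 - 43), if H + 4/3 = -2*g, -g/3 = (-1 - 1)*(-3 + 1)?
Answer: -14*I*√22/3 ≈ -21.889*I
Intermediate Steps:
g = -12 (g = -3*(-1 - 1)*(-3 + 1) = -(-6)*(-2) = -3*4 = -12)
H = 68/3 (H = -4/3 - 2*(-12) = -4/3 + 24 = 68/3 ≈ 22.667)
(H - 25)*√(-45 - 43) = (68/3 - 25)*√(-45 - 43) = -14*I*√22/3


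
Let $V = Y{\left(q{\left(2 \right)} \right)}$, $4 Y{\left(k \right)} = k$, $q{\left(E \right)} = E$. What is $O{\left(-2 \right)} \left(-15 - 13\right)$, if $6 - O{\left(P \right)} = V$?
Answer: $-154$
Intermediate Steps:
$Y{\left(k \right)} = \frac{k}{4}$
$V = \frac{1}{2}$ ($V = \frac{1}{4} \cdot 2 = \frac{1}{2} \approx 0.5$)
$O{\left(P \right)} = \frac{11}{2}$ ($O{\left(P \right)} = 6 - \frac{1}{2} = \frac{11}{2}$)
$O{\left(-2 \right)} \left(-15 - 13\right) = \frac{11 \left(-15 - 13\right)}{2} = \frac{11}{2} \left(-28\right) = -154$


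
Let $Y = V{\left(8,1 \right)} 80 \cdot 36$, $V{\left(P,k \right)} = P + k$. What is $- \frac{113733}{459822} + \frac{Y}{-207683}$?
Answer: $- \frac{11846332293}{31832404142} \approx -0.37215$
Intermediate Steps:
$Y = 25920$ ($Y = \left(8 + 1\right) 80 \cdot 36 = 9 \cdot 80 \cdot 36 = 720 \cdot 36 = 25920$)
$- \frac{113733}{459822} + \frac{Y}{-207683} = - \frac{113733}{459822} + \frac{25920}{-207683} = \left(-113733\right) \frac{1}{459822} + 25920 \left(- \frac{1}{207683}\right) = - \frac{37911}{153274} - \frac{25920}{207683} = - \frac{11846332293}{31832404142}$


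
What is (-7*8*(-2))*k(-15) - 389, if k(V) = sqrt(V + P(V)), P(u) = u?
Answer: -389 + 112*I*sqrt(30) ≈ -389.0 + 613.45*I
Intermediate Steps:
k(V) = sqrt(2)*sqrt(V) (k(V) = sqrt(V + V) = sqrt(2*V) = sqrt(2)*sqrt(V))
(-7*8*(-2))*k(-15) - 389 = (-7*8*(-2))*(sqrt(2)*sqrt(-15)) - 389 = (-56*(-2))*(sqrt(2)*(I*sqrt(15))) - 389 = 112*(I*sqrt(30)) - 389 = 112*I*sqrt(30) - 389 = -389 + 112*I*sqrt(30)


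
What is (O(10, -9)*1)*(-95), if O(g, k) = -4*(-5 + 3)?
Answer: -760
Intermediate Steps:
O(g, k) = 8 (O(g, k) = -4*(-2) = 8)
(O(10, -9)*1)*(-95) = (8*1)*(-95) = 8*(-95) = -760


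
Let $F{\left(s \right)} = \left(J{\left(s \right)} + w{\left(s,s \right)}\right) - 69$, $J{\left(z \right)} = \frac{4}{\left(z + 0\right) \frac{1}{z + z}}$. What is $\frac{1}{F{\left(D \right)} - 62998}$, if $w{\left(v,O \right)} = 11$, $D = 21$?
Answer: $- \frac{1}{63048} \approx -1.5861 \cdot 10^{-5}$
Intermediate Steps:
$J{\left(z \right)} = 8$ ($J{\left(z \right)} = \frac{4}{z \frac{1}{2 z}} = 4 \frac{1}{\frac{1}{2}} = 4 \cdot 2 = 8$)
$F{\left(s \right)} = -50$ ($F{\left(s \right)} = \left(8 + 11\right) - 69 = 19 - 69 = -50$)
$\frac{1}{F{\left(D \right)} - 62998} = \frac{1}{-50 - 62998} = \frac{1}{-63048} = - \frac{1}{63048}$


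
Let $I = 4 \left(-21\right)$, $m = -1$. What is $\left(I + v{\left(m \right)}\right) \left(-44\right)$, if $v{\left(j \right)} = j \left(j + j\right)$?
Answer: $3608$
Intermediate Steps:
$v{\left(j \right)} = 2 j^{2}$ ($v{\left(j \right)} = j 2 j = 2 j^{2}$)
$I = -84$
$\left(I + v{\left(m \right)}\right) \left(-44\right) = \left(-84 + 2 \left(-1\right)^{2}\right) \left(-44\right) = \left(-84 + 2 \cdot 1\right) \left(-44\right) = \left(-84 + 2\right) \left(-44\right) = \left(-82\right) \left(-44\right) = 3608$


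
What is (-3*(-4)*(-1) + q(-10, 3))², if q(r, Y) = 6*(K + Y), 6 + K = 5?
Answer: 0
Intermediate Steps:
K = -1 (K = -6 + 5 = -1)
q(r, Y) = -6 + 6*Y (q(r, Y) = 6*(-1 + Y) = -6 + 6*Y)
(-3*(-4)*(-1) + q(-10, 3))² = (-3*(-4)*(-1) + (-6 + 6*3))² = (12*(-1) + (-6 + 18))² = (-12 + 12)² = 0² = 0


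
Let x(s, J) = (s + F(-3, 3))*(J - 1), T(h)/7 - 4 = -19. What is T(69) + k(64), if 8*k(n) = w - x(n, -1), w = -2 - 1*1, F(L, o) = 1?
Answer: -713/8 ≈ -89.125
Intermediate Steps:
T(h) = -105 (T(h) = 28 + 7*(-19) = 28 - 133 = -105)
x(s, J) = (1 + s)*(-1 + J) (x(s, J) = (s + 1)*(J - 1) = (1 + s)*(-1 + J))
w = -3 (w = -2 - 1 = -3)
k(n) = -1/8 + n/4 (k(n) = (-3 - (-1 - 1 - n - n))/8 = (-3 - (-2 - 2*n))/8 = (-3 + (2 + 2*n))/8 = (-1 + 2*n)/8 = -1/8 + n/4)
T(69) + k(64) = -105 + (-1/8 + (1/4)*64) = -105 + (-1/8 + 16) = -105 + 127/8 = -713/8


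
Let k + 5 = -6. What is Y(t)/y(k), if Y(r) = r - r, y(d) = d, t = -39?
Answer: 0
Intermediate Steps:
k = -11 (k = -5 - 6 = -11)
Y(r) = 0
Y(t)/y(k) = 0/(-11) = 0*(-1/11) = 0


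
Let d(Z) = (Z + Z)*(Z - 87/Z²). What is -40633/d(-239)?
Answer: -9711287/27304012 ≈ -0.35567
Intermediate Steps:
d(Z) = 2*Z*(Z - 87/Z²) (d(Z) = (2*Z)*(Z - 87/Z²) = 2*Z*(Z - 87/Z²))
-40633/d(-239) = -40633*(-239/(2*(-87 + (-239)³))) = -40633*(-239/(2*(-87 - 13651919))) = -40633/(2*(-1/239)*(-13652006)) = -40633/27304012/239 = -40633*239/27304012 = -9711287/27304012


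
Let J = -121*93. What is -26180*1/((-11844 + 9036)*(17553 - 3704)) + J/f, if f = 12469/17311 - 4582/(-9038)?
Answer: -129671452790236091/14142106158336 ≈ -9169.2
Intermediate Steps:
J = -11253
f = 96006912/78228409 (f = 12469*(1/17311) - 4582*(-1/9038) = 12469/17311 + 2291/4519 = 96006912/78228409 ≈ 1.2273)
-26180*1/((-11844 + 9036)*(17553 - 3704)) + J/f = -26180*1/((-11844 + 9036)*(17553 - 3704)) - 11253/96006912/78228409 = -26180/(13849*(-2808)) - 11253*78228409/96006912 = -26180/(-38887992) - 293434762159/32002304 = -26180*(-1/38887992) - 293434762159/32002304 = 595/883818 - 293434762159/32002304 = -129671452790236091/14142106158336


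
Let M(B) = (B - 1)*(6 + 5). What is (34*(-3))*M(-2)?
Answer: 3366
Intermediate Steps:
M(B) = -11 + 11*B (M(B) = (-1 + B)*11 = -11 + 11*B)
(34*(-3))*M(-2) = (34*(-3))*(-11 + 11*(-2)) = -102*(-11 - 22) = -102*(-33) = 3366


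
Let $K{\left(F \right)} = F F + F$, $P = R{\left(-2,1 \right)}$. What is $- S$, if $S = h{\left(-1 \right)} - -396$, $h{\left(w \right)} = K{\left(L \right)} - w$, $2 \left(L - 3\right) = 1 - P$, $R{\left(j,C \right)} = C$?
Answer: $-409$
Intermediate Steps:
$P = 1$
$L = 3$ ($L = 3 + \frac{1 - 1}{2} = 3 + \frac{1}{2} \cdot 0 = 3 + 0 = 3$)
$K{\left(F \right)} = F + F^{2}$ ($K{\left(F \right)} = F^{2} + F = F + F^{2}$)
$h{\left(w \right)} = 12 - w$ ($h{\left(w \right)} = 3 \left(1 + 3\right) - w = 3 \cdot 4 - w = 12 - w$)
$S = 409$ ($S = \left(12 - -1\right) - -396 = \left(12 + 1\right) + 396 = 13 + 396 = 409$)
$- S = \left(-1\right) 409 = -409$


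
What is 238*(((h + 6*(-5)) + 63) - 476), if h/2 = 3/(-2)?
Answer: -106148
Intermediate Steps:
h = -3 (h = 2*(3/(-2)) = 2*(3*(-½)) = 2*(-3/2) = -3)
238*(((h + 6*(-5)) + 63) - 476) = 238*(((-3 + 6*(-5)) + 63) - 476) = 238*(((-3 - 30) + 63) - 476) = 238*((-33 + 63) - 476) = 238*(30 - 476) = 238*(-446) = -106148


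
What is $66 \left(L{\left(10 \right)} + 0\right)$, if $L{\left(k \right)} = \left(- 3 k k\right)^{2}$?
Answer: $5940000$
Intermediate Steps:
$L{\left(k \right)} = 9 k^{4}$ ($L{\left(k \right)} = \left(- 3 k^{2}\right)^{2} = 9 k^{4}$)
$66 \left(L{\left(10 \right)} + 0\right) = 66 \left(9 \cdot 10^{4} + 0\right) = 66 \left(9 \cdot 10000 + 0\right) = 66 \left(90000 + 0\right) = 66 \cdot 90000 = 5940000$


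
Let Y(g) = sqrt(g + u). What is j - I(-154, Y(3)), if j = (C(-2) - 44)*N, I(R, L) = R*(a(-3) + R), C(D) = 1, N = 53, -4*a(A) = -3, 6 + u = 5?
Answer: -51759/2 ≈ -25880.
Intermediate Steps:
u = -1 (u = -6 + 5 = -1)
a(A) = 3/4 (a(A) = -1/4*(-3) = 3/4)
Y(g) = sqrt(-1 + g) (Y(g) = sqrt(g - 1) = sqrt(-1 + g))
I(R, L) = R*(3/4 + R)
j = -2279 (j = (1 - 44)*53 = -43*53 = -2279)
j - I(-154, Y(3)) = -2279 - (-154)*(3 + 4*(-154))/4 = -2279 - (-154)*(3 - 616)/4 = -2279 - (-154)*(-613)/4 = -2279 - 1*47201/2 = -2279 - 47201/2 = -51759/2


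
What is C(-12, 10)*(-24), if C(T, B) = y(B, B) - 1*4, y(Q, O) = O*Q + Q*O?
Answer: -4704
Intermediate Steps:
y(Q, O) = 2*O*Q (y(Q, O) = O*Q + O*Q = 2*O*Q)
C(T, B) = -4 + 2*B**2 (C(T, B) = 2*B*B - 1*4 = 2*B**2 - 4 = -4 + 2*B**2)
C(-12, 10)*(-24) = (-4 + 2*10**2)*(-24) = (-4 + 2*100)*(-24) = (-4 + 200)*(-24) = 196*(-24) = -4704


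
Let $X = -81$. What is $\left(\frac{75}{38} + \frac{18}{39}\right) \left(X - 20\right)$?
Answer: $- \frac{121503}{494} \approx -245.96$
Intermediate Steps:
$\left(\frac{75}{38} + \frac{18}{39}\right) \left(X - 20\right) = \left(\frac{75}{38} + \frac{18}{39}\right) \left(-81 - 20\right) = \left(75 \cdot \frac{1}{38} + 18 \cdot \frac{1}{39}\right) \left(-101\right) = \left(\frac{75}{38} + \frac{6}{13}\right) \left(-101\right) = \frac{1203}{494} \left(-101\right) = - \frac{121503}{494}$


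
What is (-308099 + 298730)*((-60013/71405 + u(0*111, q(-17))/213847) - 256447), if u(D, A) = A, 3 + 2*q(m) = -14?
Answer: 73376005642284600693/30539490070 ≈ 2.4027e+9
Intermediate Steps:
q(m) = -17/2 (q(m) = -3/2 + (1/2)*(-14) = -3/2 - 7 = -17/2)
(-308099 + 298730)*((-60013/71405 + u(0*111, q(-17))/213847) - 256447) = (-308099 + 298730)*((-60013/71405 - 17/2/213847) - 256447) = -9369*((-60013*1/71405 - 17/2*1/213847) - 256447) = -9369*((-60013/71405 - 17/427694) - 256447) = -9369*(-25668413907/30539490070 - 256447) = -9369*(-7831786278395197/30539490070) = 73376005642284600693/30539490070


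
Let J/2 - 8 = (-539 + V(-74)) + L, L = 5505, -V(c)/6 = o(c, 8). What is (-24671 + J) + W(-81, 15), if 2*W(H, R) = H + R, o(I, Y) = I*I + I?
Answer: -79580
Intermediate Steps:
o(I, Y) = I + I² (o(I, Y) = I² + I = I + I²)
V(c) = -6*c*(1 + c)
W(H, R) = H/2 + R/2 (W(H, R) = (H + R)/2 = H/2 + R/2)
J = -54876 (J = 16 + 2*((-539 - 6*(-74)*(1 - 74)) + 5505) = 16 + 2*((-539 - 6*(-74)*(-73)) + 5505) = 16 + 2*((-539 - 32412) + 5505) = 16 + 2*(-32951 + 5505) = 16 + 2*(-27446) = 16 - 54892 = -54876)
(-24671 + J) + W(-81, 15) = (-24671 - 54876) + ((½)*(-81) + (½)*15) = -79547 + (-81/2 + 15/2) = -79547 - 33 = -79580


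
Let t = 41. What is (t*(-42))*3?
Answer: -5166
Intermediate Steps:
(t*(-42))*3 = (41*(-42))*3 = -1722*3 = -5166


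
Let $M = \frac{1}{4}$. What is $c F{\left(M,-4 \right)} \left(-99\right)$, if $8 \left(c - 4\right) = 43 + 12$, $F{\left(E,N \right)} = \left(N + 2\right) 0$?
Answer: $0$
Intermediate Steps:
$M = \frac{1}{4} \approx 0.25$
$F{\left(E,N \right)} = 0$ ($F{\left(E,N \right)} = \left(2 + N\right) 0 = 0$)
$c = \frac{87}{8}$ ($c = 4 + \frac{43 + 12}{8} = 4 + \frac{1}{8} \cdot 55 = 4 + \frac{55}{8} = \frac{87}{8} \approx 10.875$)
$c F{\left(M,-4 \right)} \left(-99\right) = \frac{87}{8} \cdot 0 \left(-99\right) = 0 \left(-99\right) = 0$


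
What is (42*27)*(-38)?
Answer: -43092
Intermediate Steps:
(42*27)*(-38) = 1134*(-38) = -43092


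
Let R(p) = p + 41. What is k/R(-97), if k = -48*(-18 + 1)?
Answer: -102/7 ≈ -14.571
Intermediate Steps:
R(p) = 41 + p
k = 816 (k = -48*(-17) = 816)
k/R(-97) = 816/(41 - 97) = 816/(-56) = 816*(-1/56) = -102/7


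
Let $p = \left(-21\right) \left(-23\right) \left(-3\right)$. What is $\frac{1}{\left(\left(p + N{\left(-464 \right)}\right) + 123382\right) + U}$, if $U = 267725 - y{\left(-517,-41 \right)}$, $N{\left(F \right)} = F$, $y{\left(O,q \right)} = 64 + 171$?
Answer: $\frac{1}{388959} \approx 2.571 \cdot 10^{-6}$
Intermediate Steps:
$y{\left(O,q \right)} = 235$
$U = 267490$ ($U = 267725 - 235 = 267490$)
$p = -1449$ ($p = 483 \left(-3\right) = -1449$)
$\frac{1}{\left(\left(p + N{\left(-464 \right)}\right) + 123382\right) + U} = \frac{1}{\left(\left(-1449 - 464\right) + 123382\right) + 267490} = \frac{1}{\left(-1913 + 123382\right) + 267490} = \frac{1}{121469 + 267490} = \frac{1}{388959}$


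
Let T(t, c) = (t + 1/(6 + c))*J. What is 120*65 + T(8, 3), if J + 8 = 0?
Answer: 69616/9 ≈ 7735.1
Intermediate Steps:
J = -8 (J = -8 + 0 = -8)
T(t, c) = -8*t - 8/(6 + c) (T(t, c) = (t + 1/(6 + c))*(-8) = -8*t - 8/(6 + c))
120*65 + T(8, 3) = 120*65 + 8*(-1 - 6*8 - 1*3*8)/(6 + 3) = 7800 + 8*(-1 - 48 - 24)/9 = 7800 + 8*(⅑)*(-73) = 7800 - 584/9 = 69616/9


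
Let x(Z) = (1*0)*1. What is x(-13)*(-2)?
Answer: 0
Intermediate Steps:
x(Z) = 0 (x(Z) = 0*1 = 0)
x(-13)*(-2) = 0*(-2) = 0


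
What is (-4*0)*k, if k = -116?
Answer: 0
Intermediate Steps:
(-4*0)*k = -4*0*(-116) = -1*0*(-116) = 0*(-116) = 0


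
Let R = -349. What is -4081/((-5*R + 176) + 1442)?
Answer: -4081/3363 ≈ -1.2135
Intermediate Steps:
-4081/((-5*R + 176) + 1442) = -4081/((-5*(-349) + 176) + 1442) = -4081/((1745 + 176) + 1442) = -4081/(1921 + 1442) = -4081/3363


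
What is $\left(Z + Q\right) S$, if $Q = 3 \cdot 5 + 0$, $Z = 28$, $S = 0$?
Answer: $0$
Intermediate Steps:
$Q = 15$ ($Q = 15 + 0 = 15$)
$\left(Z + Q\right) S = \left(28 + 15\right) 0 = 43 \cdot 0 = 0$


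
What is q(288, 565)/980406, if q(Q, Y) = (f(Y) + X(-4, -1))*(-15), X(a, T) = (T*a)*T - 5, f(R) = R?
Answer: -1390/163401 ≈ -0.0085067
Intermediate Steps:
X(a, T) = -5 + a*T² (X(a, T) = a*T² - 5 = -5 + a*T²)
q(Q, Y) = 135 - 15*Y (q(Q, Y) = (Y + (-5 - 4*(-1)²))*(-15) = (Y + (-5 - 4*1))*(-15) = (Y + (-5 - 4))*(-15) = (Y - 9)*(-15) = (-9 + Y)*(-15) = 135 - 15*Y)
q(288, 565)/980406 = (135 - 15*565)/980406 = (135 - 8475)*(1/980406) = -8340*1/980406 = -1390/163401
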